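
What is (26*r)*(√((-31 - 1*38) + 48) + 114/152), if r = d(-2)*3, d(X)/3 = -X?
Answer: 351 + 468*I*√21 ≈ 351.0 + 2144.6*I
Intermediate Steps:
d(X) = -3*X (d(X) = 3*(-X) = -3*X)
r = 18 (r = -3*(-2)*3 = 6*3 = 18)
(26*r)*(√((-31 - 1*38) + 48) + 114/152) = (26*18)*(√((-31 - 1*38) + 48) + 114/152) = 468*(√((-31 - 38) + 48) + 114*(1/152)) = 468*(√(-69 + 48) + ¾) = 468*(√(-21) + ¾) = 468*(I*√21 + ¾) = 468*(¾ + I*√21) = 351 + 468*I*√21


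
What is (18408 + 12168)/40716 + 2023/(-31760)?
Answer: 5696957/8289360 ≈ 0.68726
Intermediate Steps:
(18408 + 12168)/40716 + 2023/(-31760) = 30576*(1/40716) + 2023*(-1/31760) = 196/261 - 2023/31760 = 5696957/8289360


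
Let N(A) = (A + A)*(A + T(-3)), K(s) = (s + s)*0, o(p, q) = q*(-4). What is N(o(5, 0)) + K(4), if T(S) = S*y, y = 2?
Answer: 0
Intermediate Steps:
o(p, q) = -4*q
T(S) = 2*S (T(S) = S*2 = 2*S)
K(s) = 0 (K(s) = (2*s)*0 = 0)
N(A) = 2*A*(-6 + A) (N(A) = (A + A)*(A + 2*(-3)) = (2*A)*(A - 6) = (2*A)*(-6 + A) = 2*A*(-6 + A))
N(o(5, 0)) + K(4) = 2*(-4*0)*(-6 - 4*0) + 0 = 2*0*(-6 + 0) + 0 = 2*0*(-6) + 0 = 0 + 0 = 0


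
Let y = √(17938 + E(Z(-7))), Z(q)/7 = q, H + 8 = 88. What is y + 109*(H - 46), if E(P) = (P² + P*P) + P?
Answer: 3706 + √22691 ≈ 3856.6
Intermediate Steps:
H = 80 (H = -8 + 88 = 80)
Z(q) = 7*q
E(P) = P + 2*P² (E(P) = (P² + P²) + P = 2*P² + P = P + 2*P²)
y = √22691 (y = √(17938 + (7*(-7))*(1 + 2*(7*(-7)))) = √(17938 - 49*(1 + 2*(-49))) = √(17938 - 49*(1 - 98)) = √(17938 - 49*(-97)) = √(17938 + 4753) = √22691 ≈ 150.64)
y + 109*(H - 46) = √22691 + 109*(80 - 46) = √22691 + 109*34 = √22691 + 3706 = 3706 + √22691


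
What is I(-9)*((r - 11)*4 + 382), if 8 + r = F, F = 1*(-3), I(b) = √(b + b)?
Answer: 882*I*√2 ≈ 1247.3*I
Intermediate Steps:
I(b) = √2*√b (I(b) = √(2*b) = √2*√b)
F = -3
r = -11 (r = -8 - 3 = -11)
I(-9)*((r - 11)*4 + 382) = (√2*√(-9))*((-11 - 11)*4 + 382) = (√2*(3*I))*(-22*4 + 382) = (3*I*√2)*(-88 + 382) = (3*I*√2)*294 = 882*I*√2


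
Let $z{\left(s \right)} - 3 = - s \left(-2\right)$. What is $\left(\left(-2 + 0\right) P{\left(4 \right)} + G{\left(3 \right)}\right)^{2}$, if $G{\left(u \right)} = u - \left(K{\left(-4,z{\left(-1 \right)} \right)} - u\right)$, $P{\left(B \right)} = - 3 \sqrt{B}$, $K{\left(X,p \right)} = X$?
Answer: $484$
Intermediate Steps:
$z{\left(s \right)} = 3 + 2 s$ ($z{\left(s \right)} = 3 + - s \left(-2\right) = 3 + 2 s$)
$G{\left(u \right)} = 4 + 2 u$ ($G{\left(u \right)} = u - \left(-4 - u\right) = u + \left(4 + u\right) = 4 + 2 u$)
$\left(\left(-2 + 0\right) P{\left(4 \right)} + G{\left(3 \right)}\right)^{2} = \left(\left(-2 + 0\right) \left(- 3 \sqrt{4}\right) + \left(4 + 2 \cdot 3\right)\right)^{2} = \left(- 2 \left(\left(-3\right) 2\right) + \left(4 + 6\right)\right)^{2} = \left(\left(-2\right) \left(-6\right) + 10\right)^{2} = \left(12 + 10\right)^{2} = 22^{2} = 484$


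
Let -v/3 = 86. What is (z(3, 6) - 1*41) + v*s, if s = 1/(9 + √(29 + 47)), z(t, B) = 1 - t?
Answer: -2537/5 + 516*√19/5 ≈ -57.562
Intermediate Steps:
v = -258 (v = -3*86 = -258)
s = 1/(9 + 2*√19) (s = 1/(9 + √76) = 1/(9 + 2*√19) ≈ 0.056440)
(z(3, 6) - 1*41) + v*s = ((1 - 1*3) - 1*41) - 258*(9/5 - 2*√19/5) = ((1 - 3) - 41) + (-2322/5 + 516*√19/5) = (-2 - 41) + (-2322/5 + 516*√19/5) = -43 + (-2322/5 + 516*√19/5) = -2537/5 + 516*√19/5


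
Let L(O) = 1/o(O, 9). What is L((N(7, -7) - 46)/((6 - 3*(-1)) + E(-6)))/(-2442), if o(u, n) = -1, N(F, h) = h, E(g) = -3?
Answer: 1/2442 ≈ 0.00040950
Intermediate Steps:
L(O) = -1 (L(O) = 1/(-1) = -1)
L((N(7, -7) - 46)/((6 - 3*(-1)) + E(-6)))/(-2442) = -1/(-2442) = -1*(-1/2442) = 1/2442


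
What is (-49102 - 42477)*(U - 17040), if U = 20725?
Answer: -337468615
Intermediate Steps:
(-49102 - 42477)*(U - 17040) = (-49102 - 42477)*(20725 - 17040) = -91579*3685 = -337468615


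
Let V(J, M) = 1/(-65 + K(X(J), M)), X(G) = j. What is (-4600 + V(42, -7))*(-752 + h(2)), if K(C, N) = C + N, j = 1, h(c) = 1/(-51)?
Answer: 4175376051/1207 ≈ 3.4593e+6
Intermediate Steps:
h(c) = -1/51
X(G) = 1
V(J, M) = 1/(-64 + M) (V(J, M) = 1/(-65 + (1 + M)) = 1/(-64 + M))
(-4600 + V(42, -7))*(-752 + h(2)) = (-4600 + 1/(-64 - 7))*(-752 - 1/51) = (-4600 + 1/(-71))*(-38353/51) = (-4600 - 1/71)*(-38353/51) = -326601/71*(-38353/51) = 4175376051/1207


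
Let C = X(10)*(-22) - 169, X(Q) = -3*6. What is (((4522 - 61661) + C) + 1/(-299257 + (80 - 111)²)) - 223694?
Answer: -83703647377/298296 ≈ -2.8061e+5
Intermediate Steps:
X(Q) = -18
C = 227 (C = -18*(-22) - 169 = 396 - 169 = 227)
(((4522 - 61661) + C) + 1/(-299257 + (80 - 111)²)) - 223694 = (((4522 - 61661) + 227) + 1/(-299257 + (80 - 111)²)) - 223694 = ((-57139 + 227) + 1/(-299257 + (-31)²)) - 223694 = (-56912 + 1/(-299257 + 961)) - 223694 = (-56912 + 1/(-298296)) - 223694 = (-56912 - 1/298296) - 223694 = -16976621953/298296 - 223694 = -83703647377/298296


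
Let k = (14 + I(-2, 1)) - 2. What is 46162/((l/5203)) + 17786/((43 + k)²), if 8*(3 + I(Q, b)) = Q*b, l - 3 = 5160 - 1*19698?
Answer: -1143041608006/69201135 ≈ -16518.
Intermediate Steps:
l = -14535 (l = 3 + (5160 - 1*19698) = 3 + (5160 - 19698) = 3 - 14538 = -14535)
I(Q, b) = -3 + Q*b/8 (I(Q, b) = -3 + (Q*b)/8 = -3 + Q*b/8)
k = 35/4 (k = (14 + (-3 + (⅛)*(-2)*1)) - 2 = (14 + (-3 - ¼)) - 2 = (14 - 13/4) - 2 = 43/4 - 2 = 35/4 ≈ 8.7500)
46162/((l/5203)) + 17786/((43 + k)²) = 46162/((-14535/5203)) + 17786/((43 + 35/4)²) = 46162/((-14535*1/5203)) + 17786/((207/4)²) = 46162/(-14535/5203) + 17786/(42849/16) = 46162*(-5203/14535) + 17786*(16/42849) = -240180886/14535 + 284576/42849 = -1143041608006/69201135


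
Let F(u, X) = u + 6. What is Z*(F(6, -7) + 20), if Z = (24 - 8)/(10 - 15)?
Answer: -512/5 ≈ -102.40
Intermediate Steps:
F(u, X) = 6 + u
Z = -16/5 (Z = 16/(-5) = 16*(-1/5) = -16/5 ≈ -3.2000)
Z*(F(6, -7) + 20) = -16*((6 + 6) + 20)/5 = -16*(12 + 20)/5 = -16/5*32 = -512/5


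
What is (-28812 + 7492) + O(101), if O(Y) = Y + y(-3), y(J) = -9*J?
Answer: -21192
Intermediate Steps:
O(Y) = 27 + Y (O(Y) = Y - 9*(-3) = Y + 27 = 27 + Y)
(-28812 + 7492) + O(101) = (-28812 + 7492) + (27 + 101) = -21320 + 128 = -21192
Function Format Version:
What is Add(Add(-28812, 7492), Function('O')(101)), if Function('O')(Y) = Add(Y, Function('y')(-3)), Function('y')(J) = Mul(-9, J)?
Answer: -21192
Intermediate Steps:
Function('O')(Y) = Add(27, Y) (Function('O')(Y) = Add(Y, Mul(-9, -3)) = Add(Y, 27) = Add(27, Y))
Add(Add(-28812, 7492), Function('O')(101)) = Add(Add(-28812, 7492), Add(27, 101)) = Add(-21320, 128) = -21192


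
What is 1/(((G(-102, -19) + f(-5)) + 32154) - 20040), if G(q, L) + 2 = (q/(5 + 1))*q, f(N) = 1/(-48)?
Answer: 48/664607 ≈ 7.2223e-5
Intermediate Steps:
f(N) = -1/48
G(q, L) = -2 + q**2/6 (G(q, L) = -2 + (q/(5 + 1))*q = -2 + (q/6)*q = -2 + q**2/6)
1/(((G(-102, -19) + f(-5)) + 32154) - 20040) = 1/((((-2 + (1/6)*(-102)**2) - 1/48) + 32154) - 20040) = 1/((((-2 + (1/6)*10404) - 1/48) + 32154) - 20040) = 1/((((-2 + 1734) - 1/48) + 32154) - 20040) = 1/(((1732 - 1/48) + 32154) - 20040) = 1/((83135/48 + 32154) - 20040) = 1/(1626527/48 - 20040) = 1/(664607/48) = 48/664607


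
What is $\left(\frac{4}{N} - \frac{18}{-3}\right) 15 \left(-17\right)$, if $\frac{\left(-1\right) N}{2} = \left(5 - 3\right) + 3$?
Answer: $-1428$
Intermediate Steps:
$N = -10$ ($N = - 2 \left(\left(5 - 3\right) + 3\right) = - 2 \left(2 + 3\right) = \left(-2\right) 5 = -10$)
$\left(\frac{4}{N} - \frac{18}{-3}\right) 15 \left(-17\right) = \left(\frac{4}{-10} - \frac{18}{-3}\right) 15 \left(-17\right) = \left(4 \left(- \frac{1}{10}\right) - -6\right) 15 \left(-17\right) = \left(- \frac{2}{5} + 6\right) 15 \left(-17\right) = \frac{28}{5} \cdot 15 \left(-17\right) = 84 \left(-17\right) = -1428$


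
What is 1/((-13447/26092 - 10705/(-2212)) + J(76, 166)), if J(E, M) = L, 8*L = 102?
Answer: 14428876/246360693 ≈ 0.058568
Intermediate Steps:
L = 51/4 (L = (⅛)*102 = 51/4 ≈ 12.750)
J(E, M) = 51/4
1/((-13447/26092 - 10705/(-2212)) + J(76, 166)) = 1/((-13447/26092 - 10705/(-2212)) + 51/4) = 1/((-13447*1/26092 - 10705*(-1/2212)) + 51/4) = 1/((-13447/26092 + 10705/2212) + 51/4) = 1/(15598131/3607219 + 51/4) = 1/(246360693/14428876) = 14428876/246360693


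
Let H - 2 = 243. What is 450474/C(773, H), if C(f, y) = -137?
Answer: -450474/137 ≈ -3288.1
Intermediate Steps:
H = 245 (H = 2 + 243 = 245)
450474/C(773, H) = 450474/(-137) = 450474*(-1/137) = -450474/137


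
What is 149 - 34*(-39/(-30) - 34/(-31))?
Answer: 10464/155 ≈ 67.510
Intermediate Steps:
149 - 34*(-39/(-30) - 34/(-31)) = 149 - 34*(-39*(-1/30) - 34*(-1/31)) = 149 - 34*(13/10 + 34/31) = 149 - 34*743/310 = 149 - 12631/155 = 10464/155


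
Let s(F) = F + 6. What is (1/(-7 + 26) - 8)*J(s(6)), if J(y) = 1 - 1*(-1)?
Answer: -302/19 ≈ -15.895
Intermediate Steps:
s(F) = 6 + F
J(y) = 2 (J(y) = 1 + 1 = 2)
(1/(-7 + 26) - 8)*J(s(6)) = (1/(-7 + 26) - 8)*2 = (1/19 - 8)*2 = -151/19*2 = -302/19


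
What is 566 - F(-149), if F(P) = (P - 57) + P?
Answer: 921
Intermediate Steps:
F(P) = -57 + 2*P (F(P) = (-57 + P) + P = -57 + 2*P)
566 - F(-149) = 566 - (-57 + 2*(-149)) = 566 - (-57 - 298) = 566 - 1*(-355) = 566 + 355 = 921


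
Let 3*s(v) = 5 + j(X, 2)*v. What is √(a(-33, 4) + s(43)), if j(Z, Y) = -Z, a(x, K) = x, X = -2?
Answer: 2*I*√6/3 ≈ 1.633*I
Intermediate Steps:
s(v) = 5/3 + 2*v/3 (s(v) = (5 + (-1*(-2))*v)/3 = (5 + 2*v)/3 = 5/3 + 2*v/3)
√(a(-33, 4) + s(43)) = √(-33 + (5/3 + (⅔)*43)) = √(-33 + (5/3 + 86/3)) = √(-33 + 91/3) = √(-8/3) = 2*I*√6/3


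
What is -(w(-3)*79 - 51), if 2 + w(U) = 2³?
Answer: -423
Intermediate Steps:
w(U) = 6 (w(U) = -2 + 2³ = -2 + 8 = 6)
-(w(-3)*79 - 51) = -(6*79 - 51) = -(474 - 51) = -1*423 = -423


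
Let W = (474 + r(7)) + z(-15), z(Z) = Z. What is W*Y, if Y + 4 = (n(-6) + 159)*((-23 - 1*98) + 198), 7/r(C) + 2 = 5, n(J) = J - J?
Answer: 16938776/3 ≈ 5.6463e+6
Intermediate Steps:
n(J) = 0
r(C) = 7/3 (r(C) = 7/(-2 + 5) = 7/3)
W = 1384/3 (W = (474 + 7/3) - 15 = 1429/3 - 15 = 1384/3 ≈ 461.33)
Y = 12239 (Y = -4 + (0 + 159)*((-23 - 1*98) + 198) = -4 + 159*((-23 - 98) + 198) = -4 + 159*(-121 + 198) = -4 + 159*77 = -4 + 12243 = 12239)
W*Y = (1384/3)*12239 = 16938776/3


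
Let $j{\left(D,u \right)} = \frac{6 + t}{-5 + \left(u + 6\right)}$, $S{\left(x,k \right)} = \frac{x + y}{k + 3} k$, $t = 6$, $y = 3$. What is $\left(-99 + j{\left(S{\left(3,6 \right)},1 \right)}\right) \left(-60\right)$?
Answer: $5580$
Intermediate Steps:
$S{\left(x,k \right)} = \frac{k \left(3 + x\right)}{3 + k}$ ($S{\left(x,k \right)} = \frac{x + 3}{k + 3} k = \frac{3 + x}{3 + k} k = \frac{k \left(3 + x\right)}{3 + k}$)
$j{\left(D,u \right)} = \frac{12}{1 + u}$ ($j{\left(D,u \right)} = \frac{6 + 6}{-5 + \left(u + 6\right)} = \frac{12}{-5 + \left(6 + u\right)} = \frac{12}{1 + u}$)
$\left(-99 + j{\left(S{\left(3,6 \right)},1 \right)}\right) \left(-60\right) = \left(-99 + \frac{12}{1 + 1}\right) \left(-60\right) = \left(-99 + \frac{12}{2}\right) \left(-60\right) = \left(-99 + 12 \cdot \frac{1}{2}\right) \left(-60\right) = \left(-99 + 6\right) \left(-60\right) = \left(-93\right) \left(-60\right) = 5580$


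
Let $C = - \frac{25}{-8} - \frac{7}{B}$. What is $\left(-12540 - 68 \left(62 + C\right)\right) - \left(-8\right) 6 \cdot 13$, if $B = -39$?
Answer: $- \frac{1275823}{78} \approx -16357.0$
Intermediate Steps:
$C = \frac{1031}{312}$ ($C = - \frac{25}{-8} - \frac{7}{-39} = \left(-25\right) \left(- \frac{1}{8}\right) - - \frac{7}{39} = \frac{25}{8} + \frac{7}{39} = \frac{1031}{312} \approx 3.3045$)
$\left(-12540 - 68 \left(62 + C\right)\right) - \left(-8\right) 6 \cdot 13 = \left(-12540 - 68 \left(62 + \frac{1031}{312}\right)\right) - \left(-8\right) 6 \cdot 13 = \left(-12540 - \frac{346375}{78}\right) - \left(-48\right) 13 = \left(-12540 - \frac{346375}{78}\right) - -624 = - \frac{1324495}{78} + 624 = - \frac{1275823}{78}$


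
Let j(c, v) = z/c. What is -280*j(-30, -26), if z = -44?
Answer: -1232/3 ≈ -410.67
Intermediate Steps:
j(c, v) = -44/c
-280*j(-30, -26) = -(-12320)/(-30) = -(-12320)*(-1)/30 = -280*22/15 = -1232/3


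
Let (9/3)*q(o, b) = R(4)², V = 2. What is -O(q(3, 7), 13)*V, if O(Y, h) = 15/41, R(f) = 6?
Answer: -30/41 ≈ -0.73171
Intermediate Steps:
q(o, b) = 12 (q(o, b) = (⅓)*6² = (⅓)*36 = 12)
O(Y, h) = 15/41 (O(Y, h) = 15*(1/41) = 15/41)
-O(q(3, 7), 13)*V = -15*2/41 = -1*30/41 = -30/41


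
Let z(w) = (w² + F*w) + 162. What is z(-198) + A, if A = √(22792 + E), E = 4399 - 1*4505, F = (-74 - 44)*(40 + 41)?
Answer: 1931850 + √22686 ≈ 1.9320e+6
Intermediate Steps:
F = -9558 (F = -118*81 = -9558)
E = -106 (E = 4399 - 4505 = -106)
z(w) = 162 + w² - 9558*w (z(w) = (w² - 9558*w) + 162 = 162 + w² - 9558*w)
A = √22686 (A = √(22792 - 106) = √22686 ≈ 150.62)
z(-198) + A = (162 + (-198)² - 9558*(-198)) + √22686 = (162 + 39204 + 1892484) + √22686 = 1931850 + √22686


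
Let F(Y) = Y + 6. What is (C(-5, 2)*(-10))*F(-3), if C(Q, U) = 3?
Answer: -90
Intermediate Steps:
F(Y) = 6 + Y
(C(-5, 2)*(-10))*F(-3) = (3*(-10))*(6 - 3) = -30*3 = -90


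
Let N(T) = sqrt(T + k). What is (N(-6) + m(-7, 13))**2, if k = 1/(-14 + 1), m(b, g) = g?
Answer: (169 + I*sqrt(1027))**2/169 ≈ 162.92 + 64.094*I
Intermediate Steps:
k = -1/13 (k = 1/(-13) = -1/13 ≈ -0.076923)
N(T) = sqrt(-1/13 + T) (N(T) = sqrt(T - 1/13) = sqrt(-1/13 + T))
(N(-6) + m(-7, 13))**2 = (sqrt(-13 + 169*(-6))/13 + 13)**2 = (sqrt(-13 - 1014)/13 + 13)**2 = (sqrt(-1027)/13 + 13)**2 = ((I*sqrt(1027))/13 + 13)**2 = (I*sqrt(1027)/13 + 13)**2 = (13 + I*sqrt(1027)/13)**2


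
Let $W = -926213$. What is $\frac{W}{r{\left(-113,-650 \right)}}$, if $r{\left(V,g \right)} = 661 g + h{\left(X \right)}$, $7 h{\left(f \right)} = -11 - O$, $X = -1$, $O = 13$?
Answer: $\frac{6483491}{3007574} \approx 2.1557$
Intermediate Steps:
$h{\left(f \right)} = - \frac{24}{7}$ ($h{\left(f \right)} = \frac{-11 - 13}{7} = \frac{1}{7} \left(-24\right) = - \frac{24}{7}$)
$r{\left(V,g \right)} = - \frac{24}{7} + 661 g$ ($r{\left(V,g \right)} = 661 g - \frac{24}{7} = - \frac{24}{7} + 661 g$)
$\frac{W}{r{\left(-113,-650 \right)}} = - \frac{926213}{- \frac{24}{7} + 661 \left(-650\right)} = - \frac{926213}{- \frac{24}{7} - 429650} = - \frac{926213}{- \frac{3007574}{7}} = \left(-926213\right) \left(- \frac{7}{3007574}\right) = \frac{6483491}{3007574}$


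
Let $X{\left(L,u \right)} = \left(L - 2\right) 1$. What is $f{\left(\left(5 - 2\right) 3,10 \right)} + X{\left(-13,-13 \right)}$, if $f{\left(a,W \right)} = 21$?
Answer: $6$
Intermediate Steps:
$X{\left(L,u \right)} = -2 + L$ ($X{\left(L,u \right)} = \left(L - 2\right) 1 = \left(-2 + L\right) 1 = -2 + L$)
$f{\left(\left(5 - 2\right) 3,10 \right)} + X{\left(-13,-13 \right)} = 21 - 15 = 6$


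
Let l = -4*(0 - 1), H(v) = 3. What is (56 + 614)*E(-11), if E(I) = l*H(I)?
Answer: 8040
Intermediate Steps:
l = 4 (l = -4*(-1) = 4)
E(I) = 12 (E(I) = 4*3 = 12)
(56 + 614)*E(-11) = (56 + 614)*12 = 670*12 = 8040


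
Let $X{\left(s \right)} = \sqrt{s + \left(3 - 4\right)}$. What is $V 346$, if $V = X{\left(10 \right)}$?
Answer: $1038$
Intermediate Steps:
$X{\left(s \right)} = \sqrt{-1 + s}$ ($X{\left(s \right)} = \sqrt{s - 1} = \sqrt{-1 + s}$)
$V = 3$ ($V = \sqrt{-1 + 10} = \sqrt{9} = 3$)
$V 346 = 3 \cdot 346 = 1038$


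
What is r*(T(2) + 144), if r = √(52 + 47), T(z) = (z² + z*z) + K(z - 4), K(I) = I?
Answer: 450*√11 ≈ 1492.5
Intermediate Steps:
T(z) = -4 + z + 2*z² (T(z) = (z² + z*z) + (z - 4) = (z² + z²) + (-4 + z) = 2*z² + (-4 + z) = -4 + z + 2*z²)
r = 3*√11 (r = √99 = 3*√11 ≈ 9.9499)
r*(T(2) + 144) = (3*√11)*((-4 + 2 + 2*2²) + 144) = (3*√11)*((-4 + 2 + 2*4) + 144) = (3*√11)*((-4 + 2 + 8) + 144) = (3*√11)*(6 + 144) = (3*√11)*150 = 450*√11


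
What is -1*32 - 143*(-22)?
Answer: 3114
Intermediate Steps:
-1*32 - 143*(-22) = -32 + 3146 = 3114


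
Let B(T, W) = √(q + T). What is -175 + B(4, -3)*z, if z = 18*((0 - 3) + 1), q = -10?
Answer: -175 - 36*I*√6 ≈ -175.0 - 88.182*I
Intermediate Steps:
z = -36 (z = 18*(-3 + 1) = 18*(-2) = -36)
B(T, W) = √(-10 + T)
-175 + B(4, -3)*z = -175 + √(-10 + 4)*(-36) = -175 + √(-6)*(-36) = -175 + (I*√6)*(-36) = -175 - 36*I*√6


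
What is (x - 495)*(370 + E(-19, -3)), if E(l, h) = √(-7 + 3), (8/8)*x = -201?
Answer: -257520 - 1392*I ≈ -2.5752e+5 - 1392.0*I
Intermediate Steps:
x = -201
E(l, h) = 2*I (E(l, h) = √(-4) = 2*I)
(x - 495)*(370 + E(-19, -3)) = (-201 - 495)*(370 + 2*I) = -696*(370 + 2*I) = -257520 - 1392*I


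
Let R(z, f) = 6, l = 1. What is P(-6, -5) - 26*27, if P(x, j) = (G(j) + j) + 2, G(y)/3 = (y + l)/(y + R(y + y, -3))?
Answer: -717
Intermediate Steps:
G(y) = 3*(1 + y)/(6 + y) (G(y) = 3*((y + 1)/(y + 6)) = 3*((1 + y)/(6 + y)) = 3*(1 + y)/(6 + y))
P(x, j) = 2 + j + 3*(1 + j)/(6 + j) (P(x, j) = (3*(1 + j)/(6 + j) + j) + 2 = (j + 3*(1 + j)/(6 + j)) + 2 = 2 + j + 3*(1 + j)/(6 + j))
P(-6, -5) - 26*27 = (15 + (-5)**2 + 11*(-5))/(6 - 5) - 26*27 = (15 + 25 - 55)/1 - 702 = 1*(-15) - 702 = -15 - 702 = -717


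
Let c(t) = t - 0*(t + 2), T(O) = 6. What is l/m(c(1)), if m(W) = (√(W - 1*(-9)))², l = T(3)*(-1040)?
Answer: -624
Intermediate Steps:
c(t) = t (c(t) = t - 0*(2 + t) = t - 1*0 = t + 0 = t)
l = -6240 (l = 6*(-1040) = -6240)
m(W) = 9 + W (m(W) = (√(W + 9))² = (√(9 + W))² = 9 + W)
l/m(c(1)) = -6240/(9 + 1) = -6240/10 = -6240*⅒ = -624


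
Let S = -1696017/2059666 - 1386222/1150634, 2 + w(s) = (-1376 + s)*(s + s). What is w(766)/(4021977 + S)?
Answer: -1107371996661019684/4765882938074235879 ≈ -0.23235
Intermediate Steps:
w(s) = -2 + 2*s*(-1376 + s) (w(s) = -2 + (-1376 + s)*(s + s) = -2 + (-1376 + s)*(2*s) = -2 + 2*s*(-1376 + s))
S = -2403324573315/1184960864122 (S = -1696017*1/2059666 - 1386222*1/1150634 = -1696017/2059666 - 693111/575317 = -2403324573315/1184960864122 ≈ -2.0282)
w(766)/(4021977 + S) = (-2 - 2752*766 + 2*766²)/(4021977 - 2403324573315/1184960864122) = (-2 - 2108032 + 2*586756)/(4765882938074235879/1184960864122) = (-2 - 2108032 + 1173512)*(1184960864122/4765882938074235879) = -934522*1184960864122/4765882938074235879 = -1107371996661019684/4765882938074235879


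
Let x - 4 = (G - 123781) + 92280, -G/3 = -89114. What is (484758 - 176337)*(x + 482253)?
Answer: 221476503258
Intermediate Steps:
G = 267342 (G = -3*(-89114) = 267342)
x = 235845 (x = 4 + ((267342 - 123781) + 92280) = 4 + (143561 + 92280) = 4 + 235841 = 235845)
(484758 - 176337)*(x + 482253) = (484758 - 176337)*(235845 + 482253) = 308421*718098 = 221476503258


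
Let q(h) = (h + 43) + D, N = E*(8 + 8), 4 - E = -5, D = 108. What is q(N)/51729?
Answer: 295/51729 ≈ 0.0057028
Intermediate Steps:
E = 9 (E = 4 - 1*(-5) = 4 + 5 = 9)
N = 144 (N = 9*(8 + 8) = 9*16 = 144)
q(h) = 151 + h (q(h) = (h + 43) + 108 = (43 + h) + 108 = 151 + h)
q(N)/51729 = (151 + 144)/51729 = 295*(1/51729) = 295/51729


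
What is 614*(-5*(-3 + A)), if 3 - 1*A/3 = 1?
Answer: -9210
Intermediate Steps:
A = 6 (A = 9 - 3*1 = 9 - 3 = 6)
614*(-5*(-3 + A)) = 614*(-5*(-3 + 6)) = 614*(-5*3) = 614*(-15) = -9210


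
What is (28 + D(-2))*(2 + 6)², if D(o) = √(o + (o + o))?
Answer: 1792 + 64*I*√6 ≈ 1792.0 + 156.77*I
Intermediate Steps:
D(o) = √3*√o (D(o) = √(o + 2*o) = √(3*o) = √3*√o)
(28 + D(-2))*(2 + 6)² = (28 + √3*√(-2))*(2 + 6)² = (28 + √3*(I*√2))*8² = (28 + I*√6)*64 = 1792 + 64*I*√6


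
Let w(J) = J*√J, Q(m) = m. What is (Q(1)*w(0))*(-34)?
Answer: 0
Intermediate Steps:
w(J) = J^(3/2)
(Q(1)*w(0))*(-34) = (1*0^(3/2))*(-34) = (1*0)*(-34) = 0*(-34) = 0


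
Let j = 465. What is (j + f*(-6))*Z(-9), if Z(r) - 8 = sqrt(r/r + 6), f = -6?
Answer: 4008 + 501*sqrt(7) ≈ 5333.5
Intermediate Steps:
Z(r) = 8 + sqrt(7) (Z(r) = 8 + sqrt(r/r + 6) = 8 + sqrt(1 + 6) = 8 + sqrt(7))
(j + f*(-6))*Z(-9) = (465 - 6*(-6))*(8 + sqrt(7)) = (465 + 36)*(8 + sqrt(7)) = 501*(8 + sqrt(7)) = 4008 + 501*sqrt(7)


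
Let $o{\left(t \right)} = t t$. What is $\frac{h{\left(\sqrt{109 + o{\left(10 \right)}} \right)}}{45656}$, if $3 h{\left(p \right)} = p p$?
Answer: $\frac{209}{136968} \approx 0.0015259$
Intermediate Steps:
$o{\left(t \right)} = t^{2}$
$h{\left(p \right)} = \frac{p^{2}}{3}$ ($h{\left(p \right)} = \frac{p p}{3} = \frac{p^{2}}{3}$)
$\frac{h{\left(\sqrt{109 + o{\left(10 \right)}} \right)}}{45656} = \frac{\frac{1}{3} \left(\sqrt{109 + 10^{2}}\right)^{2}}{45656} = \frac{\left(\sqrt{109 + 100}\right)^{2}}{3} \cdot \frac{1}{45656} = \frac{\left(\sqrt{209}\right)^{2}}{3} \cdot \frac{1}{45656} = \frac{1}{3} \cdot 209 \cdot \frac{1}{45656} = \frac{209}{3} \cdot \frac{1}{45656} = \frac{209}{136968}$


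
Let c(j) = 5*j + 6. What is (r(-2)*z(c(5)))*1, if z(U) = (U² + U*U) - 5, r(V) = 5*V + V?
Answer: -23004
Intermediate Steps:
c(j) = 6 + 5*j
r(V) = 6*V
z(U) = -5 + 2*U² (z(U) = (U² + U²) - 5 = 2*U² - 5 = -5 + 2*U²)
(r(-2)*z(c(5)))*1 = ((6*(-2))*(-5 + 2*(6 + 5*5)²))*1 = -12*(-5 + 2*(6 + 25)²)*1 = -12*(-5 + 2*31²)*1 = -12*(-5 + 2*961)*1 = -12*(-5 + 1922)*1 = -12*1917*1 = -23004*1 = -23004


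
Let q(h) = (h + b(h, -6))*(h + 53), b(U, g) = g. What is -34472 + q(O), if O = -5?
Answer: -35000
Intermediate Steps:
q(h) = (-6 + h)*(53 + h) (q(h) = (h - 6)*(h + 53) = (-6 + h)*(53 + h))
-34472 + q(O) = -34472 + (-318 + (-5)**2 + 47*(-5)) = -34472 + (-318 + 25 - 235) = -34472 - 528 = -35000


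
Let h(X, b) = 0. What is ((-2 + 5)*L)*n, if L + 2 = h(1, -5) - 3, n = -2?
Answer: 30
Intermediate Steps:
L = -5 (L = -2 + (0 - 3) = -2 - 3 = -5)
((-2 + 5)*L)*n = ((-2 + 5)*(-5))*(-2) = (3*(-5))*(-2) = -15*(-2) = 30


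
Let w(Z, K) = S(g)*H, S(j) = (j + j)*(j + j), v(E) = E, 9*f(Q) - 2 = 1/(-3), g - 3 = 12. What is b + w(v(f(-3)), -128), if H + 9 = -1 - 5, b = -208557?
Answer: -222057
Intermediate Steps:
H = -15 (H = -9 + (-1 - 5) = -9 - 6 = -15)
g = 15 (g = 3 + 12 = 15)
f(Q) = 5/27 (f(Q) = 2/9 + (⅑)/(-3) = 2/9 + (⅑)*(-⅓) = 2/9 - 1/27 = 5/27)
S(j) = 4*j² (S(j) = (2*j)*(2*j) = 4*j²)
w(Z, K) = -13500 (w(Z, K) = (4*15²)*(-15) = (4*225)*(-15) = 900*(-15) = -13500)
b + w(v(f(-3)), -128) = -208557 - 13500 = -222057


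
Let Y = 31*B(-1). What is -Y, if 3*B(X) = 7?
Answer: -217/3 ≈ -72.333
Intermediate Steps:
B(X) = 7/3 (B(X) = (⅓)*7 = 7/3)
Y = 217/3 (Y = 31*(7/3) = 217/3 ≈ 72.333)
-Y = -1*217/3 = -217/3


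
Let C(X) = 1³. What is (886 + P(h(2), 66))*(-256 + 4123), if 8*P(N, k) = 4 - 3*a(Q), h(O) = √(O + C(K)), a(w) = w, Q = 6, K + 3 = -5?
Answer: 13677579/4 ≈ 3.4194e+6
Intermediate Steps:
K = -8 (K = -3 - 5 = -8)
C(X) = 1
h(O) = √(1 + O) (h(O) = √(O + 1) = √(1 + O))
P(N, k) = -7/4 (P(N, k) = (4 - 3*6)/8 = (4 - 18)/8 = (⅛)*(-14) = -7/4)
(886 + P(h(2), 66))*(-256 + 4123) = (886 - 7/4)*(-256 + 4123) = (3537/4)*3867 = 13677579/4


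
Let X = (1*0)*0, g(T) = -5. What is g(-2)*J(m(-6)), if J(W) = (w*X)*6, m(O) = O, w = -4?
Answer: 0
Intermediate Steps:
X = 0 (X = 0*0 = 0)
J(W) = 0 (J(W) = -4*0*6 = 0*6 = 0)
g(-2)*J(m(-6)) = -5*0 = 0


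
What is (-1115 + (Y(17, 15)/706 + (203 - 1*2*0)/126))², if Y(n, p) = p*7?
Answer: 12508699591696/10093329 ≈ 1.2393e+6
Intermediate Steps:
Y(n, p) = 7*p
(-1115 + (Y(17, 15)/706 + (203 - 1*2*0)/126))² = (-1115 + ((7*15)/706 + (203 - 1*2*0)/126))² = (-1115 + (105*(1/706) + (203 - 2*0)*(1/126)))² = (-1115 + (105/706 + (203 + 0)*(1/126)))² = (-1115 + (105/706 + 203*(1/126)))² = (-1115 + (105/706 + 29/18))² = (-1115 + 5591/3177)² = (-3536764/3177)² = 12508699591696/10093329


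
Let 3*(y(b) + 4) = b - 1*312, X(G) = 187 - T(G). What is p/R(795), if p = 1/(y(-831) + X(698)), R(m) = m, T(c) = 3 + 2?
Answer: -1/161385 ≈ -6.1964e-6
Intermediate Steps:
T(c) = 5
X(G) = 182 (X(G) = 187 - 1*5 = 187 - 5 = 182)
y(b) = -108 + b/3 (y(b) = -4 + (b - 1*312)/3 = -4 + (b - 312)/3 = -4 + (-312 + b)/3 = -4 + (-104 + b/3) = -108 + b/3)
p = -1/203 (p = 1/((-108 + (⅓)*(-831)) + 182) = 1/((-108 - 277) + 182) = 1/(-385 + 182) = 1/(-203) = -1/203 ≈ -0.0049261)
p/R(795) = -1/203/795 = -1/203*1/795 = -1/161385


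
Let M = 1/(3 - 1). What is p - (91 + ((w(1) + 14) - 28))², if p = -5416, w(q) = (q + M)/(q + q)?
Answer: -183377/16 ≈ -11461.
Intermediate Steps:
M = ½ (M = 1/2 = ½ ≈ 0.50000)
w(q) = (½ + q)/(2*q) (w(q) = (q + ½)/(q + q) = (½ + q)/((2*q)) = (½ + q)*(1/(2*q)) = (½ + q)/(2*q))
p - (91 + ((w(1) + 14) - 28))² = -5416 - (91 + (((¼)*(1 + 2*1)/1 + 14) - 28))² = -5416 - (91 + (((¼)*1*(1 + 2) + 14) - 28))² = -5416 - (91 + (((¼)*1*3 + 14) - 28))² = -5416 - (91 + ((¾ + 14) - 28))² = -5416 - (91 + (59/4 - 28))² = -5416 - (91 - 53/4)² = -5416 - (311/4)² = -5416 - 1*96721/16 = -5416 - 96721/16 = -183377/16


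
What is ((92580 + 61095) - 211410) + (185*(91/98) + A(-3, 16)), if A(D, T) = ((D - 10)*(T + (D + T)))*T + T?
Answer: -890109/14 ≈ -63579.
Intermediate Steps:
A(D, T) = T + T*(-10 + D)*(D + 2*T) (A(D, T) = ((-10 + D)*(D + 2*T))*T + T = T*(-10 + D)*(D + 2*T) + T = T + T*(-10 + D)*(D + 2*T))
((92580 + 61095) - 211410) + (185*(91/98) + A(-3, 16)) = ((92580 + 61095) - 211410) + (185*(91/98) + 16*(1 + (-3)**2 - 20*16 - 10*(-3) + 2*(-3)*16)) = (153675 - 211410) + (185*(91*(1/98)) + 16*(1 + 9 - 320 + 30 - 96)) = -57735 + (185*(13/14) + 16*(-376)) = -57735 + (2405/14 - 6016) = -57735 - 81819/14 = -890109/14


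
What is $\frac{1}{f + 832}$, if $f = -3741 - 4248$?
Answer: $- \frac{1}{7157} \approx -0.00013972$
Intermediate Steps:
$f = -7989$
$\frac{1}{f + 832} = \frac{1}{-7989 + 832} = \frac{1}{-7157} = - \frac{1}{7157}$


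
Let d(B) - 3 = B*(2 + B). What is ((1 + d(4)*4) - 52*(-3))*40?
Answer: 10600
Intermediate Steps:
d(B) = 3 + B*(2 + B)
((1 + d(4)*4) - 52*(-3))*40 = ((1 + (3 + 4**2 + 2*4)*4) - 52*(-3))*40 = ((1 + (3 + 16 + 8)*4) + 156)*40 = ((1 + 27*4) + 156)*40 = ((1 + 108) + 156)*40 = (109 + 156)*40 = 265*40 = 10600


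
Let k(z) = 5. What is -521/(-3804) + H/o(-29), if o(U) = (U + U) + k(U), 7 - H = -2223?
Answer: -8455307/201612 ≈ -41.938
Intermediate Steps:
H = 2230 (H = 7 - 1*(-2223) = 7 + 2223 = 2230)
o(U) = 5 + 2*U (o(U) = (U + U) + 5 = 2*U + 5 = 5 + 2*U)
-521/(-3804) + H/o(-29) = -521/(-3804) + 2230/(5 + 2*(-29)) = -521*(-1/3804) + 2230/(5 - 58) = 521/3804 + 2230/(-53) = 521/3804 + 2230*(-1/53) = 521/3804 - 2230/53 = -8455307/201612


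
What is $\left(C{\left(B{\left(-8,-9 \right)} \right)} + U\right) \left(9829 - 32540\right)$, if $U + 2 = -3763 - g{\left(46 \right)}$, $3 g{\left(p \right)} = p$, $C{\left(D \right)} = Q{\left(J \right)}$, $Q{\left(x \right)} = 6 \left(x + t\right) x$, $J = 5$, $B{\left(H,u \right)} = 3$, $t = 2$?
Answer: $\frac{243257521}{3} \approx 8.1086 \cdot 10^{7}$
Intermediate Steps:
$Q{\left(x \right)} = 6 x \left(2 + x\right)$ ($Q{\left(x \right)} = 6 \left(x + 2\right) x = 6 \left(2 + x\right) x = 6 x \left(2 + x\right)$)
$C{\left(D \right)} = 210$ ($C{\left(D \right)} = 6 \cdot 5 \left(2 + 5\right) = 6 \cdot 5 \cdot 7 = 210$)
$g{\left(p \right)} = \frac{p}{3}$
$U = - \frac{11341}{3}$ ($U = -2 - \left(3763 + \frac{1}{3} \cdot 46\right) = -2 - \frac{11335}{3} = - \frac{11341}{3} \approx -3780.3$)
$\left(C{\left(B{\left(-8,-9 \right)} \right)} + U\right) \left(9829 - 32540\right) = \left(210 - \frac{11341}{3}\right) \left(9829 - 32540\right) = \left(- \frac{10711}{3}\right) \left(-22711\right) = \frac{243257521}{3}$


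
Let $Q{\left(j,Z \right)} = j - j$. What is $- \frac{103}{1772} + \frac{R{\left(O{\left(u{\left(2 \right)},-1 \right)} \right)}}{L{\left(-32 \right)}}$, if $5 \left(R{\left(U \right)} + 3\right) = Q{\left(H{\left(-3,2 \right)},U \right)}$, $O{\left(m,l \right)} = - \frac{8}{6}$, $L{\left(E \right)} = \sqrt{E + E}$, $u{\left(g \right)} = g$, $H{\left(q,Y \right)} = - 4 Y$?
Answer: $- \frac{103}{1772} + \frac{3 i}{8} \approx -0.058126 + 0.375 i$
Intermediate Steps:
$L{\left(E \right)} = \sqrt{2} \sqrt{E}$ ($L{\left(E \right)} = \sqrt{2 E} = \sqrt{2} \sqrt{E}$)
$O{\left(m,l \right)} = - \frac{4}{3}$ ($O{\left(m,l \right)} = \left(-8\right) \frac{1}{6} = - \frac{4}{3}$)
$Q{\left(j,Z \right)} = 0$
$R{\left(U \right)} = -3$ ($R{\left(U \right)} = -3 + \frac{1}{5} \cdot 0 = -3 + 0 = -3$)
$- \frac{103}{1772} + \frac{R{\left(O{\left(u{\left(2 \right)},-1 \right)} \right)}}{L{\left(-32 \right)}} = - \frac{103}{1772} - \frac{3}{\sqrt{2} \sqrt{-32}} = \left(-103\right) \frac{1}{1772} - \frac{3}{\sqrt{2} \cdot 4 i \sqrt{2}} = - \frac{103}{1772} - \frac{3}{8 i} = - \frac{103}{1772} - 3 \left(- \frac{i}{8}\right) = - \frac{103}{1772} + \frac{3 i}{8}$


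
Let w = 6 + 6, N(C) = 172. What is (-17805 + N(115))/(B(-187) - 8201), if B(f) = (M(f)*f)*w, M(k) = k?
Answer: -17633/411427 ≈ -0.042858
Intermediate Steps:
w = 12
B(f) = 12*f² (B(f) = (f*f)*12 = f²*12 = 12*f²)
(-17805 + N(115))/(B(-187) - 8201) = (-17805 + 172)/(12*(-187)² - 8201) = -17633/(12*34969 - 8201) = -17633/(419628 - 8201) = -17633/411427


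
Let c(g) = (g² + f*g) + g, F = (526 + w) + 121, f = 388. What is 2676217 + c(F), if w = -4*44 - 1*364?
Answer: 2729289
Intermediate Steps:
w = -540 (w = -176 - 364 = -540)
F = 107 (F = (526 - 540) + 121 = -14 + 121 = 107)
c(g) = g² + 389*g (c(g) = (g² + 388*g) + g = g² + 389*g)
2676217 + c(F) = 2676217 + 107*(389 + 107) = 2676217 + 107*496 = 2676217 + 53072 = 2729289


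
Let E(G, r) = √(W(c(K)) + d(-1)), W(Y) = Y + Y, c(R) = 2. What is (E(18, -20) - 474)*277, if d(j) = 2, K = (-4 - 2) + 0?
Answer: -131298 + 277*√6 ≈ -1.3062e+5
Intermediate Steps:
K = -6 (K = -6 + 0 = -6)
W(Y) = 2*Y
E(G, r) = √6 (E(G, r) = √(2*2 + 2) = √(4 + 2) = √6)
(E(18, -20) - 474)*277 = (√6 - 474)*277 = (-474 + √6)*277 = -131298 + 277*√6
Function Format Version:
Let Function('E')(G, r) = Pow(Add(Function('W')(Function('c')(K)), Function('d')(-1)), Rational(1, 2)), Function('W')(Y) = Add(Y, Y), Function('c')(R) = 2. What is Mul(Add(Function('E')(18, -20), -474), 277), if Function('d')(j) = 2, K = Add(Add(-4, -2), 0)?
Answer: Add(-131298, Mul(277, Pow(6, Rational(1, 2)))) ≈ -1.3062e+5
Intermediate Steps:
K = -6 (K = Add(-6, 0) = -6)
Function('W')(Y) = Mul(2, Y)
Function('E')(G, r) = Pow(6, Rational(1, 2)) (Function('E')(G, r) = Pow(Add(Mul(2, 2), 2), Rational(1, 2)) = Pow(Add(4, 2), Rational(1, 2)) = Pow(6, Rational(1, 2)))
Mul(Add(Function('E')(18, -20), -474), 277) = Mul(Add(Pow(6, Rational(1, 2)), -474), 277) = Mul(Add(-474, Pow(6, Rational(1, 2))), 277) = Add(-131298, Mul(277, Pow(6, Rational(1, 2))))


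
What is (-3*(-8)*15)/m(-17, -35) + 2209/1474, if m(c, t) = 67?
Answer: 10129/1474 ≈ 6.8718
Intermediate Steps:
(-3*(-8)*15)/m(-17, -35) + 2209/1474 = (-3*(-8)*15)/67 + 2209/1474 = (24*15)*(1/67) + 2209*(1/1474) = 360*(1/67) + 2209/1474 = 360/67 + 2209/1474 = 10129/1474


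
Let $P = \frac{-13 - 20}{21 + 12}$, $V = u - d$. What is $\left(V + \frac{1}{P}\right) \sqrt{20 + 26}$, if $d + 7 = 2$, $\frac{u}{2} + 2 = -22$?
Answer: $- 44 \sqrt{46} \approx -298.42$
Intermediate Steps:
$u = -48$ ($u = -4 + 2 \left(-22\right) = -4 - 44 = -48$)
$d = -5$ ($d = -7 + 2 = -5$)
$V = -43$ ($V = -48 - -5 = -48 + 5 = -43$)
$P = -1$ ($P = - \frac{33}{33} = \left(-33\right) \frac{1}{33} = -1$)
$\left(V + \frac{1}{P}\right) \sqrt{20 + 26} = \left(-43 + \frac{1}{-1}\right) \sqrt{20 + 26} = \left(-43 - 1\right) \sqrt{46} = - 44 \sqrt{46}$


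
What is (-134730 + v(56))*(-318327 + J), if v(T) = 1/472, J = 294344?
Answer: 1525140342497/472 ≈ 3.2312e+9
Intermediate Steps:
v(T) = 1/472
(-134730 + v(56))*(-318327 + J) = (-134730 + 1/472)*(-318327 + 294344) = -63592559/472*(-23983) = 1525140342497/472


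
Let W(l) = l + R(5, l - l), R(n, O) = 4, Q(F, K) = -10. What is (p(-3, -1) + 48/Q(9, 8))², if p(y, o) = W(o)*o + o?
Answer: 1936/25 ≈ 77.440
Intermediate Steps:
W(l) = 4 + l (W(l) = l + 4 = 4 + l)
p(y, o) = o + o*(4 + o) (p(y, o) = (4 + o)*o + o = o*(4 + o) + o = o + o*(4 + o))
(p(-3, -1) + 48/Q(9, 8))² = (-(5 - 1) + 48/(-10))² = (-1*4 + 48*(-⅒))² = (-4 - 24/5)² = (-44/5)² = 1936/25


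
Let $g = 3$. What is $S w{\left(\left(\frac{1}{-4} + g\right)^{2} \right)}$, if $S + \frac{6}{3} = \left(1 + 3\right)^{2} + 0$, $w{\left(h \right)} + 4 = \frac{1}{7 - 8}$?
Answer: $-70$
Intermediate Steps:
$w{\left(h \right)} = -5$ ($w{\left(h \right)} = -4 + \frac{1}{7 - 8} = -4 + \frac{1}{-1} = -4 - 1 = -5$)
$S = 14$ ($S = -2 + \left(\left(1 + 3\right)^{2} + 0\right) = -2 + \left(4^{2} + 0\right) = -2 + \left(16 + 0\right) = -2 + 16 = 14$)
$S w{\left(\left(\frac{1}{-4} + g\right)^{2} \right)} = 14 \left(-5\right) = -70$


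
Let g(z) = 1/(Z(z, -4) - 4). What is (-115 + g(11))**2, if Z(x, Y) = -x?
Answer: 2979076/225 ≈ 13240.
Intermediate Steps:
g(z) = 1/(-4 - z) (g(z) = 1/(-z - 4) = 1/(-4 - z))
(-115 + g(11))**2 = (-115 - 1/(4 + 11))**2 = (-115 - 1/15)**2 = (-1726/15)**2 = 2979076/225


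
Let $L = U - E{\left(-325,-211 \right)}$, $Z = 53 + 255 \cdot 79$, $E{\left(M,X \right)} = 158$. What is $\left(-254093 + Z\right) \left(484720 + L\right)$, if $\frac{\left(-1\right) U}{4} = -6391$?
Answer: $-119315920770$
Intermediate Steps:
$Z = 20198$ ($Z = 53 + 20145 = 20198$)
$U = 25564$ ($U = \left(-4\right) \left(-6391\right) = 25564$)
$L = 25406$ ($L = 25564 - 158 = 25406$)
$\left(-254093 + Z\right) \left(484720 + L\right) = \left(-254093 + 20198\right) \left(484720 + 25406\right) = \left(-233895\right) 510126 = -119315920770$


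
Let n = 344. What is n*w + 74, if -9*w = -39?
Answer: 4694/3 ≈ 1564.7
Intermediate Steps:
w = 13/3 (w = -⅑*(-39) = 13/3 ≈ 4.3333)
n*w + 74 = 344*(13/3) + 74 = 4472/3 + 74 = 4694/3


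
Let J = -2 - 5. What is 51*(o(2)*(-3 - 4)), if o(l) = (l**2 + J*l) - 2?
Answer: 4284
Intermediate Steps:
J = -7
o(l) = -2 + l**2 - 7*l (o(l) = (l**2 - 7*l) - 2 = -2 + l**2 - 7*l)
51*(o(2)*(-3 - 4)) = 51*((-2 + 2**2 - 7*2)*(-3 - 4)) = 51*((-2 + 4 - 14)*(-7)) = 51*(-12*(-7)) = 51*84 = 4284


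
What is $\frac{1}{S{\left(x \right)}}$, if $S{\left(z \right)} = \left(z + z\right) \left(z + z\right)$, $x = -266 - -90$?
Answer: $\frac{1}{123904} \approx 8.0708 \cdot 10^{-6}$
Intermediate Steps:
$x = -176$ ($x = -266 + 90 = -176$)
$S{\left(z \right)} = 4 z^{2}$ ($S{\left(z \right)} = 2 z 2 z = 4 z^{2}$)
$\frac{1}{S{\left(x \right)}} = \frac{1}{4 \left(-176\right)^{2}} = \frac{1}{4 \cdot 30976} = \frac{1}{123904}$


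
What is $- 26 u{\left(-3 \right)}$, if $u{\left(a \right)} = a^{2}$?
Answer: $-234$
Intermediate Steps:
$- 26 u{\left(-3 \right)} = - 26 \left(-3\right)^{2} = \left(-26\right) 9 = -234$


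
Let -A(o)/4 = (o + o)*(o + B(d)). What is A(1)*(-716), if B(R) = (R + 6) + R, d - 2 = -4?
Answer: 17184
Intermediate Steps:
d = -2 (d = 2 - 4 = -2)
B(R) = 6 + 2*R (B(R) = (6 + R) + R = 6 + 2*R)
A(o) = -8*o*(2 + o) (A(o) = -4*(o + o)*(o + (6 + 2*(-2))) = -4*2*o*(o + (6 - 4)) = -4*2*o*(o + 2) = -4*2*o*(2 + o) = -8*o*(2 + o))
A(1)*(-716) = -8*1*(2 + 1)*(-716) = -8*1*3*(-716) = -24*(-716) = 17184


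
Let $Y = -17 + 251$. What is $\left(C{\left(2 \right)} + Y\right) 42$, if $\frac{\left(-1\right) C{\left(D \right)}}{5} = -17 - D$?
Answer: $13818$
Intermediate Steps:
$C{\left(D \right)} = 85 + 5 D$ ($C{\left(D \right)} = - 5 \left(-17 - D\right) = 85 + 5 D$)
$Y = 234$
$\left(C{\left(2 \right)} + Y\right) 42 = \left(\left(85 + 5 \cdot 2\right) + 234\right) 42 = \left(\left(85 + 10\right) + 234\right) 42 = \left(95 + 234\right) 42 = 329 \cdot 42 = 13818$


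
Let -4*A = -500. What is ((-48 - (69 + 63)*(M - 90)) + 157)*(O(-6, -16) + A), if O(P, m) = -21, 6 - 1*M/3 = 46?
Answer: 2894216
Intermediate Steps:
M = -120 (M = 18 - 3*46 = 18 - 138 = -120)
A = 125 (A = -1/4*(-500) = 125)
((-48 - (69 + 63)*(M - 90)) + 157)*(O(-6, -16) + A) = ((-48 - (69 + 63)*(-120 - 90)) + 157)*(-21 + 125) = ((-48 - 132*(-210)) + 157)*104 = ((-48 - 1*(-27720)) + 157)*104 = ((-48 + 27720) + 157)*104 = (27672 + 157)*104 = 27829*104 = 2894216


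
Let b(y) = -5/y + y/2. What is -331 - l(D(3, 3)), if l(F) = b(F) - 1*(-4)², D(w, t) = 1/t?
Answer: -1801/6 ≈ -300.17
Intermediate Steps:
b(y) = y/2 - 5/y (b(y) = -5/y + y*(½) = -5/y + y/2 = y/2 - 5/y)
l(F) = -16 + F/2 - 5/F (l(F) = (F/2 - 5/F) - 1*(-4)² = (F/2 - 5/F) - 1*16 = (F/2 - 5/F) - 16 = -16 + F/2 - 5/F)
-331 - l(D(3, 3)) = -331 - (-16 + (½)/3 - 5/(1/3)) = -331 - (-16 + (½)*(⅓) - 5/⅓) = -331 - (-16 + ⅙ - 5*3) = -331 - (-16 + ⅙ - 15) = -331 - 1*(-185/6) = -331 + 185/6 = -1801/6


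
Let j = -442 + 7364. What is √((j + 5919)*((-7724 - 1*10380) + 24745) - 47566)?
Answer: √85229515 ≈ 9232.0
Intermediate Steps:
j = 6922
√((j + 5919)*((-7724 - 1*10380) + 24745) - 47566) = √((6922 + 5919)*((-7724 - 1*10380) + 24745) - 47566) = √(12841*((-7724 - 10380) + 24745) - 47566) = √(12841*(-18104 + 24745) - 47566) = √(12841*6641 - 47566) = √(85277081 - 47566) = √85229515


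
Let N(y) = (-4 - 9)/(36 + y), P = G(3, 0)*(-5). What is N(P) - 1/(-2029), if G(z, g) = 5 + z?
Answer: 26381/8116 ≈ 3.2505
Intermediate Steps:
P = -40 (P = (5 + 3)*(-5) = 8*(-5) = -40)
N(y) = -13/(36 + y)
N(P) - 1/(-2029) = -13/(36 - 40) - 1/(-2029) = -13/(-4) - 1*(-1/2029) = -13*(-1/4) + 1/2029 = 13/4 + 1/2029 = 26381/8116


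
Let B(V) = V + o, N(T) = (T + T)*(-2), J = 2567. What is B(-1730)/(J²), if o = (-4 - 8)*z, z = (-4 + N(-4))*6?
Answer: -2594/6589489 ≈ -0.00039366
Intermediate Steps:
N(T) = -4*T (N(T) = (2*T)*(-2) = -4*T)
z = 72 (z = (-4 - 4*(-4))*6 = (-4 + 16)*6 = 12*6 = 72)
o = -864 (o = (-4 - 8)*72 = -12*72 = -864)
B(V) = -864 + V (B(V) = V - 864 = -864 + V)
B(-1730)/(J²) = (-864 - 1730)/(2567²) = -2594/6589489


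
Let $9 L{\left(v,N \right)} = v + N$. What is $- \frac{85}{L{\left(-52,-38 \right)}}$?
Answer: $\frac{17}{2} \approx 8.5$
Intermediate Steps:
$L{\left(v,N \right)} = \frac{N}{9} + \frac{v}{9}$ ($L{\left(v,N \right)} = \frac{v + N}{9} = \frac{N + v}{9} = \frac{N}{9} + \frac{v}{9}$)
$- \frac{85}{L{\left(-52,-38 \right)}} = - \frac{85}{\frac{1}{9} \left(-38\right) + \frac{1}{9} \left(-52\right)} = - \frac{85}{- \frac{38}{9} - \frac{52}{9}} = - \frac{85}{-10} = \left(-85\right) \left(- \frac{1}{10}\right) = \frac{17}{2}$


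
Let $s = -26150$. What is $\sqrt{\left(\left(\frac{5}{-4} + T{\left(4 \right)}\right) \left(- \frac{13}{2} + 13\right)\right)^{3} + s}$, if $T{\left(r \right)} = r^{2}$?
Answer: $\frac{\sqrt{875657726}}{32} \approx 924.73$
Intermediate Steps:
$\sqrt{\left(\left(\frac{5}{-4} + T{\left(4 \right)}\right) \left(- \frac{13}{2} + 13\right)\right)^{3} + s} = \sqrt{\left(\left(\frac{5}{-4} + 4^{2}\right) \left(- \frac{13}{2} + 13\right)\right)^{3} - 26150} = \sqrt{\left(\left(5 \left(- \frac{1}{4}\right) + 16\right) \left(\left(-13\right) \frac{1}{2} + 13\right)\right)^{3} - 26150} = \sqrt{\left(\left(- \frac{5}{4} + 16\right) \left(- \frac{13}{2} + 13\right)\right)^{3} - 26150} = \sqrt{\left(\frac{59}{4} \cdot \frac{13}{2}\right)^{3} - 26150} = \sqrt{\left(\frac{767}{8}\right)^{3} - 26150} = \sqrt{\frac{451217663}{512} - 26150} = \sqrt{\frac{437828863}{512}} = \frac{\sqrt{875657726}}{32}$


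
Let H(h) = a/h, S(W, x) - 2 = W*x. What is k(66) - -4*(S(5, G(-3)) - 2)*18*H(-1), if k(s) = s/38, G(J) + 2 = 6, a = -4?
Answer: 109473/19 ≈ 5761.7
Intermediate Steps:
G(J) = 4 (G(J) = -2 + 6 = 4)
S(W, x) = 2 + W*x
k(s) = s/38 (k(s) = s*(1/38) = s/38)
H(h) = -4/h
k(66) - -4*(S(5, G(-3)) - 2)*18*H(-1) = (1/38)*66 - -4*((2 + 5*4) - 2)*18*(-4/(-1)) = 33/19 - -4*((2 + 20) - 2)*18*(-4*(-1)) = 33/19 - -4*(22 - 2)*18*4 = 33/19 - -4*20*18*4 = 33/19 - (-80*18)*4 = 33/19 - (-1440)*4 = 33/19 - 1*(-5760) = 33/19 + 5760 = 109473/19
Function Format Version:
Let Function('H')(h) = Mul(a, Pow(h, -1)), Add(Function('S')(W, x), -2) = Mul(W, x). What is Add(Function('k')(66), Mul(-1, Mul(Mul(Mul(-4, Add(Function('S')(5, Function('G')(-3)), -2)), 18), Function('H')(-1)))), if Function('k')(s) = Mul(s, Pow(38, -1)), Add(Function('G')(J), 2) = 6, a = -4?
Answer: Rational(109473, 19) ≈ 5761.7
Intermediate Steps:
Function('G')(J) = 4 (Function('G')(J) = Add(-2, 6) = 4)
Function('S')(W, x) = Add(2, Mul(W, x))
Function('k')(s) = Mul(Rational(1, 38), s) (Function('k')(s) = Mul(s, Rational(1, 38)) = Mul(Rational(1, 38), s))
Function('H')(h) = Mul(-4, Pow(h, -1))
Add(Function('k')(66), Mul(-1, Mul(Mul(Mul(-4, Add(Function('S')(5, Function('G')(-3)), -2)), 18), Function('H')(-1)))) = Add(Mul(Rational(1, 38), 66), Mul(-1, Mul(Mul(Mul(-4, Add(Add(2, Mul(5, 4)), -2)), 18), Mul(-4, Pow(-1, -1))))) = Add(Rational(33, 19), Mul(-1, Mul(Mul(Mul(-4, Add(Add(2, 20), -2)), 18), Mul(-4, -1)))) = Add(Rational(33, 19), Mul(-1, Mul(Mul(Mul(-4, Add(22, -2)), 18), 4))) = Add(Rational(33, 19), Mul(-1, Mul(Mul(Mul(-4, 20), 18), 4))) = Add(Rational(33, 19), Mul(-1, Mul(Mul(-80, 18), 4))) = Add(Rational(33, 19), Mul(-1, Mul(-1440, 4))) = Add(Rational(33, 19), Mul(-1, -5760)) = Add(Rational(33, 19), 5760) = Rational(109473, 19)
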